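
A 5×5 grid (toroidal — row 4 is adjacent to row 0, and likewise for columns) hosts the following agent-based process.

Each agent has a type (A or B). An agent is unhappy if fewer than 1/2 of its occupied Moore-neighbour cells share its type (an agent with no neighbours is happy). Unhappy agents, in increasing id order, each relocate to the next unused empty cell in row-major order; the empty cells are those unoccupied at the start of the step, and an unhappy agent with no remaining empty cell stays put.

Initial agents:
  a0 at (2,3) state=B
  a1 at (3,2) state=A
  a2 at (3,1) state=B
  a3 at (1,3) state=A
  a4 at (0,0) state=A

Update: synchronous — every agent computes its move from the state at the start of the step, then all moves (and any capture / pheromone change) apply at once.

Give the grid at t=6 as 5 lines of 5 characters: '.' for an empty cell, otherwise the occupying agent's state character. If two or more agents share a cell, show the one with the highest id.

A...A
BAB..
.....
.....
.....

t=1: a0@(0,1):B a1@(0,2):A a2@(0,3):B a3@(0,4):A a4@(0,0):A
t=2: a0@(1,0):B a1@(1,1):A a2@(1,2):B a3@(0,4):A a4@(0,0):A
t=3: a0@(0,1):B a1@(0,2):A a2@(0,3):B a3@(0,4):A a4@(0,0):A
t=4: a0@(1,0):B a1@(1,1):A a2@(1,2):B a3@(0,4):A a4@(0,0):A
t=5: a0@(0,1):B a1@(0,2):A a2@(0,3):B a3@(0,4):A a4@(0,0):A
t=6: a0@(1,0):B a1@(1,1):A a2@(1,2):B a3@(0,4):A a4@(0,0):A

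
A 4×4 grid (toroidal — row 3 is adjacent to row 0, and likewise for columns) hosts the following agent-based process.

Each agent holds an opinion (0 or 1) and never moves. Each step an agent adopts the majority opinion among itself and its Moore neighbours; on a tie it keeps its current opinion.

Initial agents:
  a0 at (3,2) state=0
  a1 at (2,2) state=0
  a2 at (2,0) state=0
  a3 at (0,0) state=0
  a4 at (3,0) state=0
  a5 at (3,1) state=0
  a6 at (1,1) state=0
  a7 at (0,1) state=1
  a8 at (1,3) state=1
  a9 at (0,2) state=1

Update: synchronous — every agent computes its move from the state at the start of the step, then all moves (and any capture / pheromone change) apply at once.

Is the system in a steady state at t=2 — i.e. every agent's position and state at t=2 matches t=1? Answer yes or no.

no

t=1: a0@(3,2):0 a1@(2,2):0 a2@(2,0):0 a3@(0,0):0 a4@(3,0):0 a5@(3,1):0 a6@(1,1):0 a7@(0,1):0 a8@(1,3):0 a9@(0,2):1
t=2: a0@(3,2):0 a1@(2,2):0 a2@(2,0):0 a3@(0,0):0 a4@(3,0):0 a5@(3,1):0 a6@(1,1):0 a7@(0,1):0 a8@(1,3):0 a9@(0,2):0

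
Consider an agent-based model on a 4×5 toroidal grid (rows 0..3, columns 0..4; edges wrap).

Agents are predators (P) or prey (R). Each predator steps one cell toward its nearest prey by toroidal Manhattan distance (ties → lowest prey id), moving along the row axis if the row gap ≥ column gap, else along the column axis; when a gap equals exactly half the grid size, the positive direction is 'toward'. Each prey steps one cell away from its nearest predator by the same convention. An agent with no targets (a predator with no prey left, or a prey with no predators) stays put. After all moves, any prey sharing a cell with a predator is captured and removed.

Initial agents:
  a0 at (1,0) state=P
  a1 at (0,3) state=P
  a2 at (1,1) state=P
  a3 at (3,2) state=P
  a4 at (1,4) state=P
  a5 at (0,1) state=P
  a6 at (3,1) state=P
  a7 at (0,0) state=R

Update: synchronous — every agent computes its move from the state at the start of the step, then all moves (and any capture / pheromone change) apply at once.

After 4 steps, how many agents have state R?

t=1: a0@(0,0):P a1@(0,4):P a2@(0,1):P a3@(3,1):P a4@(0,4):P a5@(0,0):P a6@(0,1):P a7@(3,0):R
t=2: a0@(3,0):P a1@(3,4):P a2@(3,1):P a3@(3,0):P a4@(3,4):P a5@(3,0):P a6@(3,1):P a7@(2,0):R
t=3: a0@(2,0):P a1@(2,4):P a2@(2,1):P a3@(2,0):P a4@(2,4):P a5@(2,0):P a6@(2,1):P a7@(1,0):R
t=4: a0@(1,0):P a1@(1,4):P a2@(1,1):P a3@(1,0):P a4@(1,4):P a5@(1,0):P a6@(1,1):P a7@(0,0):R

1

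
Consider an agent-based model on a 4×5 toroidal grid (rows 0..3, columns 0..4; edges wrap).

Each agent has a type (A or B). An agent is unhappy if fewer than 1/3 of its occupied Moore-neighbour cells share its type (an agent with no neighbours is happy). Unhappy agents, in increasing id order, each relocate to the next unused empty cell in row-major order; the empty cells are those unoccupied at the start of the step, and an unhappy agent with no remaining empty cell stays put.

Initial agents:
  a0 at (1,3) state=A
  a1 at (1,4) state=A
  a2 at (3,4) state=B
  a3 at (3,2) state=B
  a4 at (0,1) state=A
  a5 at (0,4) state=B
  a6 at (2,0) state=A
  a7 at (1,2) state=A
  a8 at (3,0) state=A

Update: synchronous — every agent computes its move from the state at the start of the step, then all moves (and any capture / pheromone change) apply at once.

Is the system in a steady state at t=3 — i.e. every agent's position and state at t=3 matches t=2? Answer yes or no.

yes

t=1: a0@(1,3):A a1@(1,4):A a2@(3,4):B a3@(0,0):B a4@(0,1):A a5@(0,2):B a6@(2,0):A a7@(1,2):A a8@(3,0):A
t=2: a0@(1,3):A a1@(1,4):A a2@(3,4):B a3@(0,3):B a4@(0,1):A a5@(0,4):B a6@(2,0):A a7@(1,2):A a8@(3,0):A
t=3: (unchanged — steady state)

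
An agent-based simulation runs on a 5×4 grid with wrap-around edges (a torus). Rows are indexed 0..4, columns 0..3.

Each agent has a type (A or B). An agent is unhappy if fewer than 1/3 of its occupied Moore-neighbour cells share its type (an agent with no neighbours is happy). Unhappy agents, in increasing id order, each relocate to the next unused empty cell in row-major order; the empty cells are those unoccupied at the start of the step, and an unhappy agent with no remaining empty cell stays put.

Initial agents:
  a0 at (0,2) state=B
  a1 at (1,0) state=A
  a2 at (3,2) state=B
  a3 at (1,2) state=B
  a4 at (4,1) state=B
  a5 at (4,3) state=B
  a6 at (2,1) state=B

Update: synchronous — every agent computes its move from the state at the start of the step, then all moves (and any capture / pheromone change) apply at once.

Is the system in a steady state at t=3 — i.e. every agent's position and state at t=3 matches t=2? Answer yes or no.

no

t=1: a0@(0,2):B a1@(0,0):A a2@(3,2):B a3@(1,2):B a4@(4,1):B a5@(4,3):B a6@(2,1):B
t=2: a0@(0,2):B a1@(0,1):A a2@(3,2):B a3@(1,2):B a4@(4,1):B a5@(4,3):B a6@(2,1):B
t=3: a0@(0,2):B a1@(0,0):A a2@(3,2):B a3@(1,2):B a4@(4,1):B a5@(4,3):B a6@(2,1):B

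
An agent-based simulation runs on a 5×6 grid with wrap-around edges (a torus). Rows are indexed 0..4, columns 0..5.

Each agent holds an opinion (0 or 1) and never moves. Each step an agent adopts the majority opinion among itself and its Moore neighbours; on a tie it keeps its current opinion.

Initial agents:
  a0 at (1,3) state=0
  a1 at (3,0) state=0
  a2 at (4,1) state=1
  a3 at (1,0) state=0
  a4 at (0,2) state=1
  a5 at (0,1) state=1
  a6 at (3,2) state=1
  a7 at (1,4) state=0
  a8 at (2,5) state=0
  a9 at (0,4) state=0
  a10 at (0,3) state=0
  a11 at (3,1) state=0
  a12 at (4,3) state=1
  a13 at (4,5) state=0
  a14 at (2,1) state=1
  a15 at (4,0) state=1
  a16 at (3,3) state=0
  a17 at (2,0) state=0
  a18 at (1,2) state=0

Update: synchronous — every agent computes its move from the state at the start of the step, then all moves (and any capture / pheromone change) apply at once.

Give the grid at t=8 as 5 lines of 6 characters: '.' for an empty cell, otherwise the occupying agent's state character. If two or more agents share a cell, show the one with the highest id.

.1100.
0.000.
00...0
0111..
11.1.0

t=1: a0@(1,3):0 a1@(3,0):0 a2@(4,1):1 a3@(1,0):0 a4@(0,2):1 a5@(0,1):1 a6@(3,2):1 a7@(1,4):0 a8@(2,5):0 a9@(0,4):0 a10@(0,3):0 a11@(3,1):1 a12@(4,3):1 a13@(4,5):0 a14@(2,1):0 a15@(4,0):1 a16@(3,3):1 a17@(2,0):0 a18@(1,2):0
t=2: (unchanged — steady state)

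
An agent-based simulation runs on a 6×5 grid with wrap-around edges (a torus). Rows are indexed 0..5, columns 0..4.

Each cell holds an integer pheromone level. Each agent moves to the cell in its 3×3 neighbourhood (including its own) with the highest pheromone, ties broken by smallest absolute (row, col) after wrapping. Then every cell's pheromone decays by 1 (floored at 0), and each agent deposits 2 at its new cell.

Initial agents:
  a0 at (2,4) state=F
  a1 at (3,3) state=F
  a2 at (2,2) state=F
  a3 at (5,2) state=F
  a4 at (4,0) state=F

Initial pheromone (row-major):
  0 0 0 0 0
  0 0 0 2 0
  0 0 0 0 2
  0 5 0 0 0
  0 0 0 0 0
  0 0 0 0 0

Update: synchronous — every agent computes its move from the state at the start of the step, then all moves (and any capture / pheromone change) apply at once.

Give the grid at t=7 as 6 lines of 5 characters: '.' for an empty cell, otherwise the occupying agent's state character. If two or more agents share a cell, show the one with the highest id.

t=1: a0@(1,3) a1@(2,4) a2@(3,1) a3@(0,1) a4@(3,1) | pheromone: 0 2 0 0 0 / 0 0 0 3 0 / 0 0 0 0 3 / 0 8 0 0 0 / 0 0 0 0 0 / 0 0 0 0 0
t=2: a0@(1,3) a1@(1,3) a2@(3,1) a3@(0,1) a4@(3,1) | pheromone: 0 3 0 0 0 / 0 0 0 6 0 / 0 0 0 0 2 / 0 11 0 0 0 / 0 0 0 0 0 / 0 0 0 0 0
t=3: a0@(1,3) a1@(1,3) a2@(3,1) a3@(0,1) a4@(3,1) | pheromone: 0 4 0 0 0 / 0 0 0 9 0 / 0 0 0 0 1 / 0 14 0 0 0 / 0 0 0 0 0 / 0 0 0 0 0
t=4: a0@(1,3) a1@(1,3) a2@(3,1) a3@(0,1) a4@(3,1) | pheromone: 0 5 0 0 0 / 0 0 0 12 0 / 0 0 0 0 0 / 0 17 0 0 0 / 0 0 0 0 0 / 0 0 0 0 0
t=5: a0@(1,3) a1@(1,3) a2@(3,1) a3@(0,1) a4@(3,1) | pheromone: 0 6 0 0 0 / 0 0 0 15 0 / 0 0 0 0 0 / 0 20 0 0 0 / 0 0 0 0 0 / 0 0 0 0 0
t=6: a0@(1,3) a1@(1,3) a2@(3,1) a3@(0,1) a4@(3,1) | pheromone: 0 7 0 0 0 / 0 0 0 18 0 / 0 0 0 0 0 / 0 23 0 0 0 / 0 0 0 0 0 / 0 0 0 0 0
t=7: a0@(1,3) a1@(1,3) a2@(3,1) a3@(0,1) a4@(3,1) | pheromone: 0 8 0 0 0 / 0 0 0 21 0 / 0 0 0 0 0 / 0 26 0 0 0 / 0 0 0 0 0 / 0 0 0 0 0

.F...
...F.
.....
.F...
.....
.....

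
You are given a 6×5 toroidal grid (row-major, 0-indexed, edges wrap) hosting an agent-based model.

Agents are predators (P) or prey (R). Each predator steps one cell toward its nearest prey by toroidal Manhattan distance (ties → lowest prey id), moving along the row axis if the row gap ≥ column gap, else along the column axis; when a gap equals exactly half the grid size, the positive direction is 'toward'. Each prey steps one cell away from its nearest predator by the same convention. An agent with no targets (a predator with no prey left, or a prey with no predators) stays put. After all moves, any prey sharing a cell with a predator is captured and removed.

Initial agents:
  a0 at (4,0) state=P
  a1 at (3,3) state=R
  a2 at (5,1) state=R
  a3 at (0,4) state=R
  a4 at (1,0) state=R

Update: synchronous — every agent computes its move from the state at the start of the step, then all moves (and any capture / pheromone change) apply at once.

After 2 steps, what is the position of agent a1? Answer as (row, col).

t=1: a0@(5,0):P a1@(3,2):R a2@(0,1):R a3@(1,4):R a4@(0,0):R
t=2: a0@(0,0):P a1@(2,2):R a2@(1,1):R a3@(2,4):R a4@(1,0):R

(2, 2)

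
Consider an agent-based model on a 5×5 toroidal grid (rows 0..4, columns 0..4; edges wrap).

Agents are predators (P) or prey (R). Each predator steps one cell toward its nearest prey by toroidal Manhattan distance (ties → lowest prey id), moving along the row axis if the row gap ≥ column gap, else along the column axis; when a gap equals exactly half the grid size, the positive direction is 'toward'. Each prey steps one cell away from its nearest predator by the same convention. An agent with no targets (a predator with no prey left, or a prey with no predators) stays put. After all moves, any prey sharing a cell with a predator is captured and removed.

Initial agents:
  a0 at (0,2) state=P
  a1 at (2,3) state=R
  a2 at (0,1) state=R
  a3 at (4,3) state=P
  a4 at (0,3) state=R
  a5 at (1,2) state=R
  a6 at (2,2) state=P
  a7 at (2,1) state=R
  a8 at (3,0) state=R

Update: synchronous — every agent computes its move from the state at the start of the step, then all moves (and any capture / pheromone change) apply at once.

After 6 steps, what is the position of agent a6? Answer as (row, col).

(2, 3)

t=1: a0@(0,1):P a1@(2,4):R a2@(0,0):R a3@(0,3):P a4@(0,4):R a5@(2,2):R a6@(2,3):P a7@(2,0):R a8@(3,1):R
t=2: a0@(0,0):P a1@(2,0):R a3@(0,4):P a5@(2,1):R a6@(2,4):P a7@(2,1):R a8@(2,1):R
t=3: a0@(1,0):P a1@(2,1):R a3@(1,4):P a5@(2,2):R a6@(2,0):P a7@(2,2):R a8@(2,2):R
t=4: a0@(2,0):P a1@(2,2):R a3@(1,0):P a5@(2,3):R a6@(2,1):P a7@(2,3):R a8@(2,3):R
t=5: a0@(2,1):P a1@(2,3):R a3@(1,1):P a6@(2,2):P
t=6: a0@(2,2):P a1@(2,4):R a3@(1,2):P a6@(2,3):P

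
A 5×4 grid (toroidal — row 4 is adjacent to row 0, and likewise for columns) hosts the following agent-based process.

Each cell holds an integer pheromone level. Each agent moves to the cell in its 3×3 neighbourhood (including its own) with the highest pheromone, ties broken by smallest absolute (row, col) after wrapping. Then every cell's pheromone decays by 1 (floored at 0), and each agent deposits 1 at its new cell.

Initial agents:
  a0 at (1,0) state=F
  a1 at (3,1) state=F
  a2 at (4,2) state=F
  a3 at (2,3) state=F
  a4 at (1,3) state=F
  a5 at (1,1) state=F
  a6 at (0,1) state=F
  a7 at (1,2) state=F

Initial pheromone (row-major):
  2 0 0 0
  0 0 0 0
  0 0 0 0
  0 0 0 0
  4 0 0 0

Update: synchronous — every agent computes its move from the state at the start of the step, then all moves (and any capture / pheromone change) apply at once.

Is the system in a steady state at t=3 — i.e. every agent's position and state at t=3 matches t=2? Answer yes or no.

t=1: a0@(0,0) a1@(4,0) a2@(0,1) a3@(1,0) a4@(0,0) a5@(0,0) a6@(4,0) a7@(0,1) | pheromone: 4 2 0 0 / 1 0 0 0 / 0 0 0 0 / 0 0 0 0 / 5 0 0 0
t=2: a0@(4,0) a1@(4,0) a2@(4,0) a3@(0,0) a4@(4,0) a5@(4,0) a6@(4,0) a7@(4,0) | pheromone: 4 1 0 0 / 0 0 0 0 / 0 0 0 0 / 0 0 0 0 / 11 0 0 0
t=3: a0@(4,0) a1@(4,0) a2@(4,0) a3@(4,0) a4@(4,0) a5@(4,0) a6@(4,0) a7@(4,0) | pheromone: 3 0 0 0 / 0 0 0 0 / 0 0 0 0 / 0 0 0 0 / 18 0 0 0

no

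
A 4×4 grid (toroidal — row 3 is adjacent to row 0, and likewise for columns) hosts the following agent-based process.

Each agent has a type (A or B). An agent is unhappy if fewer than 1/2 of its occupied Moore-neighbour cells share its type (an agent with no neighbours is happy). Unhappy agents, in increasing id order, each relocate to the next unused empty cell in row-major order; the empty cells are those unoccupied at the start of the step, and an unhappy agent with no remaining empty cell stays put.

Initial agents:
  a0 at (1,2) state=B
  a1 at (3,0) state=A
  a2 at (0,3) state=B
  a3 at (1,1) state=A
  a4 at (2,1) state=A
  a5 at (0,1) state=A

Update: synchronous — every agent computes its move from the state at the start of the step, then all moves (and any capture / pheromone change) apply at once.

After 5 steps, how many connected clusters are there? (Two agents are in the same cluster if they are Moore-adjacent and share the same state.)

2

t=1: a0@(0,0):B a1@(3,0):A a2@(0,3):B a3@(1,1):A a4@(2,1):A a5@(0,1):A
t=2: a0@(0,2):B a1@(3,0):A a2@(0,3):B a3@(1,1):A a4@(2,1):A a5@(0,1):A
t=3: a0@(0,0):B a1@(3,0):A a2@(0,3):B a3@(1,1):A a4@(2,1):A a5@(0,1):A
t=4: a0@(0,2):B a1@(3,0):A a2@(0,3):B a3@(1,1):A a4@(2,1):A a5@(0,1):A
t=5: a0@(0,0):B a1@(3,0):A a2@(0,3):B a3@(1,1):A a4@(2,1):A a5@(0,1):A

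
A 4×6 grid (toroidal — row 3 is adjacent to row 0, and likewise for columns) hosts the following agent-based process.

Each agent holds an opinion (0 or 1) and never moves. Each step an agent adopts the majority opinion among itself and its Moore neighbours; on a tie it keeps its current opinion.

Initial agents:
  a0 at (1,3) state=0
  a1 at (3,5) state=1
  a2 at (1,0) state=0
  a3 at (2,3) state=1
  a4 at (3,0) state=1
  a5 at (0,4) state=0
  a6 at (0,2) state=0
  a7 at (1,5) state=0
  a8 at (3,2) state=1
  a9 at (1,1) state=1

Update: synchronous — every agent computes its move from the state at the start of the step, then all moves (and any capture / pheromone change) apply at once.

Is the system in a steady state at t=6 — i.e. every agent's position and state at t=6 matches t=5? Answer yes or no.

t=1: a0@(1,3):0 a1@(3,5):1 a2@(1,0):0 a3@(2,3):1 a4@(3,0):1 a5@(0,4):0 a6@(0,2):0 a7@(1,5):0 a8@(3,2):1 a9@(1,1):0
t=2: (unchanged — steady state)

yes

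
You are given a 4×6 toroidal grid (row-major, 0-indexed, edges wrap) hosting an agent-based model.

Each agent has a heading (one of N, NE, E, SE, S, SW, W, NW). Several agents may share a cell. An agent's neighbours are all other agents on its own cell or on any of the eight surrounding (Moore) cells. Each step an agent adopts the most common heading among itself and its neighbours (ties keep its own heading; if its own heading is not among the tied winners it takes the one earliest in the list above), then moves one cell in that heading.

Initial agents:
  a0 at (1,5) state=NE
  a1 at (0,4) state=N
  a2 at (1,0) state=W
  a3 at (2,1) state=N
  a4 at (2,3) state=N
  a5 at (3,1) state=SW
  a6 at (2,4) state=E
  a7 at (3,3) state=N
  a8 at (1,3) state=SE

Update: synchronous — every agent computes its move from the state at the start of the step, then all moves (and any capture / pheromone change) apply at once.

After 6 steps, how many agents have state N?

t=1: a0@(0,0):NE a1@(3,4):N a2@(1,5):W a3@(1,1):N a4@(1,3):N a5@(0,0):SW a6@(1,4):N a7@(2,3):N a8@(0,3):N
t=2: a0@(3,1):NE a1@(2,4):N a2@(1,4):W a3@(0,1):N a4@(0,3):N a5@(1,5):SW a6@(0,4):N a7@(1,3):N a8@(3,3):N
t=3: a0@(2,2):NE a1@(1,4):N a2@(0,4):N a3@(3,1):N a4@(3,3):N a5@(0,5):N a6@(3,4):N a7@(0,3):N a8@(2,3):N
t=4: a0@(1,2):N a1@(0,4):N a2@(3,4):N a3@(2,1):N a4@(2,3):N a5@(3,5):N a6@(2,4):N a7@(3,3):N a8@(1,3):N
t=5: a0@(0,2):N a1@(3,4):N a2@(2,4):N a3@(1,1):N a4@(1,3):N a5@(2,5):N a6@(1,4):N a7@(2,3):N a8@(0,3):N
t=6: a0@(3,2):N a1@(2,4):N a2@(1,4):N a3@(0,1):N a4@(0,3):N a5@(1,5):N a6@(0,4):N a7@(1,3):N a8@(3,3):N

9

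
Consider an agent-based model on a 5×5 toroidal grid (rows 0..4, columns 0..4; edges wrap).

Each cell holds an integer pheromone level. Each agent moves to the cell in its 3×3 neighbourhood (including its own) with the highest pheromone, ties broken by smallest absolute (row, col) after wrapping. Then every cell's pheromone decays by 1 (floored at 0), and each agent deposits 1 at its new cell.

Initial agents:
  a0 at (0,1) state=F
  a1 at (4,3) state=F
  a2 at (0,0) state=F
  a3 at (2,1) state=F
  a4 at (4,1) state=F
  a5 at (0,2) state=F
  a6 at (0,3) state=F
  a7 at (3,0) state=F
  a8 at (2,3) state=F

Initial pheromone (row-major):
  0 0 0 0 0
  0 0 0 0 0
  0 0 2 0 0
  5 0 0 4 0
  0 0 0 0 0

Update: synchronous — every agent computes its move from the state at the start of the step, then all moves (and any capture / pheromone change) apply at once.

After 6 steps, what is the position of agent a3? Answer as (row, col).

t=1: a0@(0,0) a1@(3,3) a2@(0,0) a3@(3,0) a4@(3,0) a5@(0,1) a6@(0,2) a7@(3,0) a8@(3,3) | pheromone: 2 1 1 0 0 / 0 0 0 0 0 / 0 0 1 0 0 / 7 0 0 5 0 / 0 0 0 0 0
t=2: a0@(0,0) a1@(3,3) a2@(0,0) a3@(3,0) a4@(3,0) a5@(0,0) a6@(0,1) a7@(3,0) a8@(3,3) | pheromone: 4 1 0 0 0 / 0 0 0 0 0 / 0 0 0 0 0 / 9 0 0 6 0 / 0 0 0 0 0
t=3: a0@(0,0) a1@(3,3) a2@(0,0) a3@(3,0) a4@(3,0) a5@(0,0) a6@(0,0) a7@(3,0) a8@(3,3) | pheromone: 7 0 0 0 0 / 0 0 0 0 0 / 0 0 0 0 0 / 11 0 0 7 0 / 0 0 0 0 0
t=4: a0@(0,0) a1@(3,3) a2@(0,0) a3@(3,0) a4@(3,0) a5@(0,0) a6@(0,0) a7@(3,0) a8@(3,3) | pheromone: 10 0 0 0 0 / 0 0 0 0 0 / 0 0 0 0 0 / 13 0 0 8 0 / 0 0 0 0 0
t=5: a0@(0,0) a1@(3,3) a2@(0,0) a3@(3,0) a4@(3,0) a5@(0,0) a6@(0,0) a7@(3,0) a8@(3,3) | pheromone: 13 0 0 0 0 / 0 0 0 0 0 / 0 0 0 0 0 / 15 0 0 9 0 / 0 0 0 0 0
t=6: a0@(0,0) a1@(3,3) a2@(0,0) a3@(3,0) a4@(3,0) a5@(0,0) a6@(0,0) a7@(3,0) a8@(3,3) | pheromone: 16 0 0 0 0 / 0 0 0 0 0 / 0 0 0 0 0 / 17 0 0 10 0 / 0 0 0 0 0

(3, 0)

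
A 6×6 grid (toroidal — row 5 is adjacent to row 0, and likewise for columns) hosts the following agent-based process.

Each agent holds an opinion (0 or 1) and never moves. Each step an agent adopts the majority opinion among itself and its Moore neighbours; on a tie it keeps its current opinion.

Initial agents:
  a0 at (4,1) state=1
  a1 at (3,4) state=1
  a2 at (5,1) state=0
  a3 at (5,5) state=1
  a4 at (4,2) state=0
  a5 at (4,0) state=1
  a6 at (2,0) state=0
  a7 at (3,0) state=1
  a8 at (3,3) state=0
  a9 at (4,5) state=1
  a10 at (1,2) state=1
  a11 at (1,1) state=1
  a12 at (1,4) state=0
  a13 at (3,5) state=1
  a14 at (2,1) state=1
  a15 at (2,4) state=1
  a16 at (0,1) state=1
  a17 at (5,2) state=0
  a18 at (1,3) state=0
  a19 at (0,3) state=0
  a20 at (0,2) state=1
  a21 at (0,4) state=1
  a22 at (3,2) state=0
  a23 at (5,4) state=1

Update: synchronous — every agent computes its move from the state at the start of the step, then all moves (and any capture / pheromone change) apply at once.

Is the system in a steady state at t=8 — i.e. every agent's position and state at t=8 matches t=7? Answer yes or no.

t=1: a0@(4,1):0 a1@(3,4):1 a2@(5,1):1 a3@(5,5):1 a4@(4,2):0 a5@(4,0):1 a6@(2,0):1 a7@(3,0):1 a8@(3,3):0 a9@(4,5):1 a10@(1,2):1 a11@(1,1):1 a12@(1,4):0 a13@(3,5):1 a14@(2,1):1 a15@(2,4):1 a16@(0,1):1 a17@(5,2):0 a18@(1,3):1 a19@(0,3):0 a20@(0,2):1 a21@(0,4):1 a22@(3,2):0 a23@(5,4):1
t=2: a0@(4,1):0 a1@(3,4):1 a2@(5,1):1 a3@(5,5):1 a4@(4,2):0 a5@(4,0):1 a6@(2,0):1 a7@(3,0):1 a8@(3,3):0 a9@(4,5):1 a10@(1,2):1 a11@(1,1):1 a12@(1,4):1 a13@(3,5):1 a14@(2,1):1 a15@(2,4):1 a16@(0,1):1 a17@(5,2):0 a18@(1,3):1 a19@(0,3):1 a20@(0,2):1 a21@(0,4):1 a22@(3,2):0 a23@(5,4):1
t=3: a0@(4,1):0 a1@(3,4):1 a2@(5,1):1 a3@(5,5):1 a4@(4,2):0 a5@(4,0):1 a6@(2,0):1 a7@(3,0):1 a8@(3,3):0 a9@(4,5):1 a10@(1,2):1 a11@(1,1):1 a12@(1,4):1 a13@(3,5):1 a14@(2,1):1 a15@(2,4):1 a16@(0,1):1 a17@(5,2):1 a18@(1,3):1 a19@(0,3):1 a20@(0,2):1 a21@(0,4):1 a22@(3,2):0 a23@(5,4):1
t=4: a0@(4,1):1 a1@(3,4):1 a2@(5,1):1 a3@(5,5):1 a4@(4,2):0 a5@(4,0):1 a6@(2,0):1 a7@(3,0):1 a8@(3,3):0 a9@(4,5):1 a10@(1,2):1 a11@(1,1):1 a12@(1,4):1 a13@(3,5):1 a14@(2,1):1 a15@(2,4):1 a16@(0,1):1 a17@(5,2):1 a18@(1,3):1 a19@(0,3):1 a20@(0,2):1 a21@(0,4):1 a22@(3,2):0 a23@(5,4):1
t=5: (unchanged — steady state)

yes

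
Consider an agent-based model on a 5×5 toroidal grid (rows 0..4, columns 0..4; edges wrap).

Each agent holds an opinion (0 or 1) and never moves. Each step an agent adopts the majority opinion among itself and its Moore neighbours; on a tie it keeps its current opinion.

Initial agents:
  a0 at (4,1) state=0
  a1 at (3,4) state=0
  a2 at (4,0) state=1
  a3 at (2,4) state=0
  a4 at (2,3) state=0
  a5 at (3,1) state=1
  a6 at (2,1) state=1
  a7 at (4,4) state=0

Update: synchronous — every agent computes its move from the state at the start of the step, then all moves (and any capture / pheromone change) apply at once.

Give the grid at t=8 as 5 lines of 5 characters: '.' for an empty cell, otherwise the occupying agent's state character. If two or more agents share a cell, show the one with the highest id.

.....
.....
.1.00
.1..0
01..0

t=1: a0@(4,1):1 a1@(3,4):0 a2@(4,0):0 a3@(2,4):0 a4@(2,3):0 a5@(3,1):1 a6@(2,1):1 a7@(4,4):0
t=2: (unchanged — steady state)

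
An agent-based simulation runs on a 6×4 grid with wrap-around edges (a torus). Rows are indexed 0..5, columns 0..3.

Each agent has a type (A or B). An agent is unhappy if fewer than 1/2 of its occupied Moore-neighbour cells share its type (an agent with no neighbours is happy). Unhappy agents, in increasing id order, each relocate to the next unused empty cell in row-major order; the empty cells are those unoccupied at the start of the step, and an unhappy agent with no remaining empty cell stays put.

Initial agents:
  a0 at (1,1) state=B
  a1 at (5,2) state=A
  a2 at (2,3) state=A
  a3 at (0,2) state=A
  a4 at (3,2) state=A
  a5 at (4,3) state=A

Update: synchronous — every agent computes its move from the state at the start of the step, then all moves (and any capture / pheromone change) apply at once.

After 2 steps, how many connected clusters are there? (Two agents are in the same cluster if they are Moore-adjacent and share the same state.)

t=1: a0@(0,0):B a1@(5,2):A a2@(2,3):A a3@(0,2):A a4@(3,2):A a5@(4,3):A
t=2: (unchanged — steady state)

2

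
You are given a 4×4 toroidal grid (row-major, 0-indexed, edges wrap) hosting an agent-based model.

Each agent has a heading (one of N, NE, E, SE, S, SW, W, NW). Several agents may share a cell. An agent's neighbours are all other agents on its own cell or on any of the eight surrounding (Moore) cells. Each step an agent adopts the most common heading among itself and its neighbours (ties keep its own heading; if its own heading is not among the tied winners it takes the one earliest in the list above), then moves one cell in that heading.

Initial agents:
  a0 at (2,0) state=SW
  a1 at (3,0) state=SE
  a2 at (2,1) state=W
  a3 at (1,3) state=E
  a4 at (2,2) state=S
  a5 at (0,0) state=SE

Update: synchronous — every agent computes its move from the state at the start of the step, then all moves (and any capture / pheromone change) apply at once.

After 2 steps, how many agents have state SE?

3

t=1: a0@(3,3):SW a1@(0,1):SE a2@(2,0):W a3@(1,0):E a4@(3,2):S a5@(1,1):SE
t=2: a0@(0,2):SW a1@(1,2):SE a2@(2,3):W a3@(2,1):SE a4@(0,2):S a5@(2,2):SE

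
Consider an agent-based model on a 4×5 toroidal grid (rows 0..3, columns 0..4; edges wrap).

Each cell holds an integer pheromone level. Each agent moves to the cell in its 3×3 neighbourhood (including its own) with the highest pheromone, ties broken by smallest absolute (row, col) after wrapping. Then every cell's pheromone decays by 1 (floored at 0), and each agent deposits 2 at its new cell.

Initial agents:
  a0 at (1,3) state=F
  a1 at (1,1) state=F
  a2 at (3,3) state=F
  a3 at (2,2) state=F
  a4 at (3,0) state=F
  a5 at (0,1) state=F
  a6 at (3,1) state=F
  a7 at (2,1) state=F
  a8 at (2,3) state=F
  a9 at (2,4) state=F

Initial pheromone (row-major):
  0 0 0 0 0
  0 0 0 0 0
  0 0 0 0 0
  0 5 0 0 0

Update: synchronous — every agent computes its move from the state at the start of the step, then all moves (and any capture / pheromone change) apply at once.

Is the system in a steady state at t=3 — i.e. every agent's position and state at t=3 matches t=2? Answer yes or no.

t=1: a0@(0,2) a1@(0,0) a2@(0,2) a3@(3,1) a4@(3,1) a5@(3,1) a6@(3,1) a7@(3,1) a8@(1,2) a9@(1,0) | pheromone: 2 0 4 0 0 / 2 0 2 0 0 / 0 0 0 0 0 / 0 14 0 0 0
t=2: a0@(3,1) a1@(3,1) a2@(3,1) a3@(3,1) a4@(3,1) a5@(3,1) a6@(3,1) a7@(3,1) a8@(0,2) a9@(0,0) | pheromone: 3 0 5 0 0 / 1 0 1 0 0 / 0 0 0 0 0 / 0 29 0 0 0
t=3: a0@(3,1) a1@(3,1) a2@(3,1) a3@(3,1) a4@(3,1) a5@(3,1) a6@(3,1) a7@(3,1) a8@(3,1) a9@(3,1) | pheromone: 2 0 4 0 0 / 0 0 0 0 0 / 0 0 0 0 0 / 0 48 0 0 0

no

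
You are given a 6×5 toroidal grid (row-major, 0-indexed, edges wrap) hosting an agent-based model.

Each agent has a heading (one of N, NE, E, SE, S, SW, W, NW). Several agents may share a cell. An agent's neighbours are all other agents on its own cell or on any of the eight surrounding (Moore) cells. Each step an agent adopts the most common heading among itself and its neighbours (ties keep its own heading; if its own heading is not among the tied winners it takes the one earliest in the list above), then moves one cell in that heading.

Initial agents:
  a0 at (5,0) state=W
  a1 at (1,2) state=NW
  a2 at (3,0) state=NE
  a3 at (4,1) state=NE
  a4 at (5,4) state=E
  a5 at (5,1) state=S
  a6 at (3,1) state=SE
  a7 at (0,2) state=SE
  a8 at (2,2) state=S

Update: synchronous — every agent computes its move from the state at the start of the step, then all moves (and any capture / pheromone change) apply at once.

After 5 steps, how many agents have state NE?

6

t=1: a0@(5,4):W a1@(0,1):NW a2@(2,1):NE a3@(3,2):NE a4@(5,0):E a5@(0,1):S a6@(2,2):NE a7@(1,3):SE a8@(3,2):S
t=2: a0@(5,3):W a1@(5,0):NW a2@(1,2):NE a3@(2,3):NE a4@(5,1):E a5@(1,1):S a6@(1,3):NE a7@(2,4):SE a8@(2,3):NE
t=3: a0@(5,2):W a1@(4,4):NW a2@(0,3):NE a3@(1,4):NE a4@(5,2):E a5@(2,1):S a6@(0,4):NE a7@(1,0):NE a8@(1,4):NE
t=4: a0@(5,1):W a1@(3,3):NW a2@(5,4):NE a3@(0,0):NE a4@(5,3):E a5@(3,1):S a6@(5,0):NE a7@(0,1):NE a8@(0,0):NE
t=5: a0@(4,2):NE a1@(2,2):NW a2@(4,0):NE a3@(5,1):NE a4@(5,4):E a5@(4,1):S a6@(4,1):NE a7@(5,2):NE a8@(5,1):NE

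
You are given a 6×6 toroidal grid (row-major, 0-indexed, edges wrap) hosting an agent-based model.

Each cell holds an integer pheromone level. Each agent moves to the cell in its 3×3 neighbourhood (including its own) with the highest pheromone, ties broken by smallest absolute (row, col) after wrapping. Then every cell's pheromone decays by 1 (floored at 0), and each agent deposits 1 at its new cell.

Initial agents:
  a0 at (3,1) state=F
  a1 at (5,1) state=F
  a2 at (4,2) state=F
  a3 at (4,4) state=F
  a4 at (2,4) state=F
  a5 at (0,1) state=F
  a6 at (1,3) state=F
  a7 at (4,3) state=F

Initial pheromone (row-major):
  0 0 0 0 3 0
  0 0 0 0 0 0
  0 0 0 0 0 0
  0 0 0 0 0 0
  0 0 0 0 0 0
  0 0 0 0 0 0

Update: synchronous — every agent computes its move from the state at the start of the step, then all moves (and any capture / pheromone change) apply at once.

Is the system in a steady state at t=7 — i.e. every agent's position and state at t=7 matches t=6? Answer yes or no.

yes

t=1: a0@(2,0) a1@(0,0) a2@(3,1) a3@(3,3) a4@(1,3) a5@(0,0) a6@(0,4) a7@(3,2) | pheromone: 2 0 0 0 3 0 / 0 0 0 1 0 0 / 1 0 0 0 0 0 / 0 1 1 1 0 0 / 0 0 0 0 0 0 / 0 0 0 0 0 0
t=2: a0@(2,0) a1@(0,0) a2@(2,0) a3@(3,2) a4@(0,4) a5@(0,0) a6@(0,4) a7@(3,1) | pheromone: 3 0 0 0 4 0 / 0 0 0 0 0 0 / 2 0 0 0 0 0 / 0 1 1 0 0 0 / 0 0 0 0 0 0 / 0 0 0 0 0 0
t=3: a0@(2,0) a1@(0,0) a2@(2,0) a3@(3,1) a4@(0,4) a5@(0,0) a6@(0,4) a7@(2,0) | pheromone: 4 0 0 0 5 0 / 0 0 0 0 0 0 / 4 0 0 0 0 0 / 0 1 0 0 0 0 / 0 0 0 0 0 0 / 0 0 0 0 0 0
t=4: a0@(2,0) a1@(0,0) a2@(2,0) a3@(2,0) a4@(0,4) a5@(0,0) a6@(0,4) a7@(2,0) | pheromone: 5 0 0 0 6 0 / 0 0 0 0 0 0 / 7 0 0 0 0 0 / 0 0 0 0 0 0 / 0 0 0 0 0 0 / 0 0 0 0 0 0
t=5: a0@(2,0) a1@(0,0) a2@(2,0) a3@(2,0) a4@(0,4) a5@(0,0) a6@(0,4) a7@(2,0) | pheromone: 6 0 0 0 7 0 / 0 0 0 0 0 0 / 10 0 0 0 0 0 / 0 0 0 0 0 0 / 0 0 0 0 0 0 / 0 0 0 0 0 0
t=6: a0@(2,0) a1@(0,0) a2@(2,0) a3@(2,0) a4@(0,4) a5@(0,0) a6@(0,4) a7@(2,0) | pheromone: 7 0 0 0 8 0 / 0 0 0 0 0 0 / 13 0 0 0 0 0 / 0 0 0 0 0 0 / 0 0 0 0 0 0 / 0 0 0 0 0 0
t=7: a0@(2,0) a1@(0,0) a2@(2,0) a3@(2,0) a4@(0,4) a5@(0,0) a6@(0,4) a7@(2,0) | pheromone: 8 0 0 0 9 0 / 0 0 0 0 0 0 / 16 0 0 0 0 0 / 0 0 0 0 0 0 / 0 0 0 0 0 0 / 0 0 0 0 0 0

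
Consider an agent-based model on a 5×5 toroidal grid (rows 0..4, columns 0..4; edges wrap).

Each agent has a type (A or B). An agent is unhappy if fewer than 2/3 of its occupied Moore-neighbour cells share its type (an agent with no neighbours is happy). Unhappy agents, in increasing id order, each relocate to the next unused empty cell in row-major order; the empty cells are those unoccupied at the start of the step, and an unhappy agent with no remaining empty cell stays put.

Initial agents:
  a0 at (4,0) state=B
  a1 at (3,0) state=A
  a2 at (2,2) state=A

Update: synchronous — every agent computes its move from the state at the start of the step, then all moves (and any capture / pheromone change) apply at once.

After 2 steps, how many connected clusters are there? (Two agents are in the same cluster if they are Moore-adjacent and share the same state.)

t=1: a0@(0,0):B a1@(0,1):A a2@(2,2):A
t=2: a0@(0,2):B a1@(0,3):A a2@(2,2):A

3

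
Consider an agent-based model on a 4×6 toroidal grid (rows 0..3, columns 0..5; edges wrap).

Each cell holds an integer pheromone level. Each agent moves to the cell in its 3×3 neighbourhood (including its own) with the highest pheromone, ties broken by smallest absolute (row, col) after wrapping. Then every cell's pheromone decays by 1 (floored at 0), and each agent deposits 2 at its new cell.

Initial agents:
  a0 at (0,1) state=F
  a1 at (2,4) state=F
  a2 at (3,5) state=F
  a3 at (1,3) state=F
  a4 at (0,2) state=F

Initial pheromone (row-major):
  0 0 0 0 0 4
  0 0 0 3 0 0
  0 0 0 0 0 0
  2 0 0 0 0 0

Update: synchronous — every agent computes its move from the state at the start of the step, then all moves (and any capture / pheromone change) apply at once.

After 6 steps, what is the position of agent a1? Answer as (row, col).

t=1: a0@(3,0) a1@(1,3) a2@(0,5) a3@(1,3) a4@(1,3) | pheromone: 0 0 0 0 0 5 / 0 0 0 8 0 0 / 0 0 0 0 0 0 / 3 0 0 0 0 0
t=2: a0@(0,5) a1@(1,3) a2@(0,5) a3@(1,3) a4@(1,3) | pheromone: 0 0 0 0 0 8 / 0 0 0 13 0 0 / 0 0 0 0 0 0 / 2 0 0 0 0 0
t=3: a0@(0,5) a1@(1,3) a2@(0,5) a3@(1,3) a4@(1,3) | pheromone: 0 0 0 0 0 11 / 0 0 0 18 0 0 / 0 0 0 0 0 0 / 1 0 0 0 0 0
t=4: a0@(0,5) a1@(1,3) a2@(0,5) a3@(1,3) a4@(1,3) | pheromone: 0 0 0 0 0 14 / 0 0 0 23 0 0 / 0 0 0 0 0 0 / 0 0 0 0 0 0
t=5: a0@(0,5) a1@(1,3) a2@(0,5) a3@(1,3) a4@(1,3) | pheromone: 0 0 0 0 0 17 / 0 0 0 28 0 0 / 0 0 0 0 0 0 / 0 0 0 0 0 0
t=6: a0@(0,5) a1@(1,3) a2@(0,5) a3@(1,3) a4@(1,3) | pheromone: 0 0 0 0 0 20 / 0 0 0 33 0 0 / 0 0 0 0 0 0 / 0 0 0 0 0 0

(1, 3)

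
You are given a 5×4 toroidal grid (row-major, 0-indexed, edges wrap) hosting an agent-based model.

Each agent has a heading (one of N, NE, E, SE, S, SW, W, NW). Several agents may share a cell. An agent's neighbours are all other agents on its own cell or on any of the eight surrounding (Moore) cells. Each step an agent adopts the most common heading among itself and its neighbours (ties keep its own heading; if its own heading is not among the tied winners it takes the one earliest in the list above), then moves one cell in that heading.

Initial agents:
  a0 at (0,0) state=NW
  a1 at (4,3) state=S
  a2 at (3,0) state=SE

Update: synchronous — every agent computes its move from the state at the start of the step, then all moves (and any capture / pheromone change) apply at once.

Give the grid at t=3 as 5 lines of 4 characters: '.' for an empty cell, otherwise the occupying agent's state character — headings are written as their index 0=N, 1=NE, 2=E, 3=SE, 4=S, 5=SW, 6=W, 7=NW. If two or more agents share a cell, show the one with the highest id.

....
...3
.7.4
....
....

t=1: a0@(4,3):NW a1@(0,3):S a2@(4,1):SE
t=2: a0@(3,2):NW a1@(1,3):S a2@(0,2):SE
t=3: a0@(2,1):NW a1@(2,3):S a2@(1,3):SE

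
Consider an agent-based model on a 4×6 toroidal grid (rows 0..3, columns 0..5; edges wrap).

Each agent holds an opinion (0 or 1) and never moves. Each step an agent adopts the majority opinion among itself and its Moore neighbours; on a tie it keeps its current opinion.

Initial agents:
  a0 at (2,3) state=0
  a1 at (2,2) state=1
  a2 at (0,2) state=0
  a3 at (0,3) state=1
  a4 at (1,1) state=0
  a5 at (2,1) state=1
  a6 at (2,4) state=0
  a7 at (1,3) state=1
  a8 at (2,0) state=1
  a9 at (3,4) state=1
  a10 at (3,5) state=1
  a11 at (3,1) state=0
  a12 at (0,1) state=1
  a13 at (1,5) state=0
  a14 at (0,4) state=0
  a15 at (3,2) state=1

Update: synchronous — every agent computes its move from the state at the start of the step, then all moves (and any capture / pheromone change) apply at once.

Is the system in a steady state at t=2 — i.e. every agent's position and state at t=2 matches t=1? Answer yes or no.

no

t=1: a0@(2,3):1 a1@(2,2):1 a2@(0,2):1 a3@(0,3):1 a4@(1,1):1 a5@(2,1):1 a6@(2,4):0 a7@(1,3):0 a8@(2,0):1 a9@(3,4):1 a10@(3,5):1 a11@(3,1):1 a12@(0,1):0 a13@(1,5):0 a14@(0,4):1 a15@(3,2):1
t=2: a0@(2,3):1 a1@(2,2):1 a2@(0,2):1 a3@(0,3):1 a4@(1,1):1 a5@(2,1):1 a6@(2,4):0 a7@(1,3):1 a8@(2,0):1 a9@(3,4):1 a10@(3,5):1 a11@(3,1):1 a12@(0,1):1 a13@(1,5):0 a14@(0,4):1 a15@(3,2):1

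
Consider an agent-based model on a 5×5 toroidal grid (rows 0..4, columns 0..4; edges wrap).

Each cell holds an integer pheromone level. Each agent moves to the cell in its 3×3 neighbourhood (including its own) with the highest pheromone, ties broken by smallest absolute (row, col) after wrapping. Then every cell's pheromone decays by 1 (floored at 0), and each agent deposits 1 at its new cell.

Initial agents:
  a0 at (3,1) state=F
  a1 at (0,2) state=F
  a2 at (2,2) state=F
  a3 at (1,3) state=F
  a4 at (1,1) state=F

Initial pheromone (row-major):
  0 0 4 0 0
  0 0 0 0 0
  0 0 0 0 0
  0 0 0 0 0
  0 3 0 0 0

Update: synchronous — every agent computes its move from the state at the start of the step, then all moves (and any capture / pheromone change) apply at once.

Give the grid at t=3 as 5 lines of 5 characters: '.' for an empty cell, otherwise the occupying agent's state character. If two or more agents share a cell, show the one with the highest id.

..F..
.....
.....
.....
.....

t=1: a0@(4,1) a1@(0,2) a2@(1,1) a3@(0,2) a4@(0,2) | pheromone: 0 0 6 0 0 / 0 1 0 0 0 / 0 0 0 0 0 / 0 0 0 0 0 / 0 3 0 0 0
t=2: a0@(0,2) a1@(0,2) a2@(0,2) a3@(0,2) a4@(0,2) | pheromone: 0 0 10 0 0 / 0 0 0 0 0 / 0 0 0 0 0 / 0 0 0 0 0 / 0 2 0 0 0
t=3: a0@(0,2) a1@(0,2) a2@(0,2) a3@(0,2) a4@(0,2) | pheromone: 0 0 14 0 0 / 0 0 0 0 0 / 0 0 0 0 0 / 0 0 0 0 0 / 0 1 0 0 0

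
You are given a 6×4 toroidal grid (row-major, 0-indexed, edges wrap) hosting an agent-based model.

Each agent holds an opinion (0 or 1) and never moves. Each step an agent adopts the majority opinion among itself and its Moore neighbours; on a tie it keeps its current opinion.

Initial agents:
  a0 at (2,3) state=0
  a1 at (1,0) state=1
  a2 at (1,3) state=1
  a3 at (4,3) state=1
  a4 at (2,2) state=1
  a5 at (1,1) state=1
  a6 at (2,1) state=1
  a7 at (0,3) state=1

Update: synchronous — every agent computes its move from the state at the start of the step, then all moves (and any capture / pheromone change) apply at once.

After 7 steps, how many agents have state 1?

8

t=1: a0@(2,3):1 a1@(1,0):1 a2@(1,3):1 a3@(4,3):1 a4@(2,2):1 a5@(1,1):1 a6@(2,1):1 a7@(0,3):1
t=2: (unchanged — steady state)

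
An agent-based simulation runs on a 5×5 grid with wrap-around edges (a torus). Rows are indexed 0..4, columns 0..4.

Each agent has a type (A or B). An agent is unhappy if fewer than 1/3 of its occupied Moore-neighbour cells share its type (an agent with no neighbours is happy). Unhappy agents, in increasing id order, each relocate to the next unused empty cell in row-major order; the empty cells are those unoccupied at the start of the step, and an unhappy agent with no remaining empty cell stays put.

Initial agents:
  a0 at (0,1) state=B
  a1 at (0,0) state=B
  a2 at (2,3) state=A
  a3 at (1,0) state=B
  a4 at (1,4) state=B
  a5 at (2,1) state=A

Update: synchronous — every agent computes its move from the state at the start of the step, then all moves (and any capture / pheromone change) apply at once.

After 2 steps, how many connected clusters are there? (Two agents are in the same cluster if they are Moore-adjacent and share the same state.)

t=1: a0@(0,1):B a1@(0,0):B a2@(0,2):A a3@(1,0):B a4@(1,4):B a5@(0,3):A
t=2: (unchanged — steady state)

2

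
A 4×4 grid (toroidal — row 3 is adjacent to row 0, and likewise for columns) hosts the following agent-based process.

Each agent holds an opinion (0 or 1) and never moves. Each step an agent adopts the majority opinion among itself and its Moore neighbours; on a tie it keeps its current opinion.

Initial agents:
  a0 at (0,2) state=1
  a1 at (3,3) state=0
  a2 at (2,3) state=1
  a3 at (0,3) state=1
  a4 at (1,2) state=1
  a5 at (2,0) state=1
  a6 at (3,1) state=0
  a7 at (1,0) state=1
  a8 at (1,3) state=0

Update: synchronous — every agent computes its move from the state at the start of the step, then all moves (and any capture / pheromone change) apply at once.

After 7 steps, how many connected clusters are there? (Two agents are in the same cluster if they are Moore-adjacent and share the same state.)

1

t=1: a0@(0,2):1 a1@(3,3):1 a2@(2,3):1 a3@(0,3):1 a4@(1,2):1 a5@(2,0):1 a6@(3,1):1 a7@(1,0):1 a8@(1,3):1
t=2: (unchanged — steady state)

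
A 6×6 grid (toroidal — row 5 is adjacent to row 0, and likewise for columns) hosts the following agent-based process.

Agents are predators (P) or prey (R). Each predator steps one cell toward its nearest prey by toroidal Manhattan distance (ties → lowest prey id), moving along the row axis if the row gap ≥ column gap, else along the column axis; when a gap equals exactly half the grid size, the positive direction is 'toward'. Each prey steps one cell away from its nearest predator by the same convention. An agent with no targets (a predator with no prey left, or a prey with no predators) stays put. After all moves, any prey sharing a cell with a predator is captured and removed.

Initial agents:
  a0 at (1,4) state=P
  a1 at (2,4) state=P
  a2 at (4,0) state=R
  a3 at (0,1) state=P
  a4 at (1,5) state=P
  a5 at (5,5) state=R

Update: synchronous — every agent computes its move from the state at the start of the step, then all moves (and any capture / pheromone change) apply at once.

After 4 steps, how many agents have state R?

1

t=1: a0@(0,4):P a1@(3,4):P a2@(3,0):R a3@(5,1):P a4@(0,5):P a5@(4,5):R
t=2: a0@(5,4):P a1@(3,5):P a2@(3,1):R a3@(4,1):P a4@(5,5):P
t=3: a0@(5,5):P a1@(3,0):P a2@(2,1):R a3@(3,1):P a4@(4,5):P
t=4: a0@(0,5):P a1@(2,0):P a2@(1,1):R a3@(2,1):P a4@(3,5):P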